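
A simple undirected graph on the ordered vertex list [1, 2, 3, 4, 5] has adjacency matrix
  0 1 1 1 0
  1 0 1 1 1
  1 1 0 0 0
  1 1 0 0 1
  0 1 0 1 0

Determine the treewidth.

A width-2 tree decomposition is:
Bags: B1 = {1, 2, 4}  B2 = {2, 4, 5}  B3 = {1, 2, 3}
Tree: B1–B2, B1–B3
Every bag has size at most 3, so the width is 3 − 1 = 2 and tw(G) ≤ 2. On the other hand G contains the 3-clique {1, 2, 3}. A clique must lie in a single bag of any decomposition, so no decomposition can have width below 2. Therefore the treewidth is 2.

2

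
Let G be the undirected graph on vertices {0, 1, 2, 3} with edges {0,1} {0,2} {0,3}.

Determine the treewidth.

1

A width-1 tree decomposition is:
Bags: B1 = {0, 1}  B2 = {0, 3}  B3 = {0, 2}
Tree: B1–B2, B1–B3
The largest bag has 2 vertices, giving width 1; this decomposition certifies tw(G) ≤ 1. Since G has at least one edge (e.g. 1–0), it is not an edgeless graph, so tw(G) ≥ 1. Combining the bounds, tw(G) = 1.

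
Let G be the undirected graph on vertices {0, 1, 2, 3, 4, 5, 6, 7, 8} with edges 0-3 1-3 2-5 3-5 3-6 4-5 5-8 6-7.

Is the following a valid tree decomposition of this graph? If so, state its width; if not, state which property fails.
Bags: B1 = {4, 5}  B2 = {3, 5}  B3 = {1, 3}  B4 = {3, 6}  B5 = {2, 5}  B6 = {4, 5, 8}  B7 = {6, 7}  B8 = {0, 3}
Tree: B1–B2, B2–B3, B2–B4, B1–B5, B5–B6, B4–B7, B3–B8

A tree decomposition must satisfy three properties: every vertex lies in some bag; for every edge, both endpoints lie together in some bag; and for every vertex, the bags containing it form a connected subtree. Here bags containing vertex 4 are not connected in the tree, so the decomposition is invalid.

No — bags containing vertex 4 are not connected in the tree.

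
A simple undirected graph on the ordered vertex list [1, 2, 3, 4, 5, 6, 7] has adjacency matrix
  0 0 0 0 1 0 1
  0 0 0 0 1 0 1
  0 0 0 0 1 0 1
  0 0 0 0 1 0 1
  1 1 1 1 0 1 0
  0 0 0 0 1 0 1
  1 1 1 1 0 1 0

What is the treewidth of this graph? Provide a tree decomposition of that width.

Treewidth 2.
Bags: B1 = {2, 5, 7}  B2 = {3, 5, 7}  B3 = {5, 6, 7}  B4 = {1, 5, 7}  B5 = {4, 5, 7}
Tree: B1–B2, B2–B3, B3–B4, B4–B5

Each bag holds 3 vertices, so the decomposition has width 2, which upper-bounds the treewidth. Since 7–2–5–3–7 is a cycle in G, G is not acyclic. Forests are exactly the graphs of treewidth ≤ 1, so tw(G) ≥ 2. Hence tw(G) = 2 exactly.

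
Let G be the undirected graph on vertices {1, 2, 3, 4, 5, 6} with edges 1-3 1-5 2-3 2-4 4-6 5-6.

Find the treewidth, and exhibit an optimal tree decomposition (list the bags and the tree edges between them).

Every bag has size at most 3, so the width is 3 − 1 = 2 and tw(G) ≤ 2. Since 5–1–3–2–4–6–5 is a cycle in G, G is not acyclic. Forests are exactly the graphs of treewidth ≤ 1, so tw(G) ≥ 2. Therefore the treewidth is 2.

Treewidth 2.
One such decomposition:
Bags: B1 = {1, 3, 5}  B2 = {2, 3, 5}  B3 = {2, 4, 5}  B4 = {4, 5, 6}
Tree: B1–B2, B2–B3, B3–B4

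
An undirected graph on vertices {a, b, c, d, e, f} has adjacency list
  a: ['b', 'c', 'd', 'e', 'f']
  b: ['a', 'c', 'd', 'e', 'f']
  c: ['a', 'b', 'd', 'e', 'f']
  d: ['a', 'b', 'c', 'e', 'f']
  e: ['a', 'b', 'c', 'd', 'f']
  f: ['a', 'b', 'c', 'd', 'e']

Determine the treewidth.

A width-5 tree decomposition is:
Bags: B1 = {a, b, c, d, e, f}
Tree: (single bag)
A single bag containing all 6 vertices is trivially a valid decomposition of width 5. Conversely, {a, b, c, d, e, f} is a clique of size 6, and the vertices of any clique must share a bag in every tree decomposition; so some bag has ≥ 6 vertices and tw(G) ≥ 5. Hence tw(G) = 5 exactly.

5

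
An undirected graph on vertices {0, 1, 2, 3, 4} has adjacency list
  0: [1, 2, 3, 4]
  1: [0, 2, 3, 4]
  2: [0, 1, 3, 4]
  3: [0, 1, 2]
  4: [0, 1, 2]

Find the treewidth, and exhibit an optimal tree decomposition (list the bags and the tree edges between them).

Each bag holds 4 vertices, so the decomposition has width 3, which upper-bounds the treewidth. On the other hand G contains the 4-clique {0, 1, 2, 3}. A clique must lie in a single bag of any decomposition, so no decomposition can have width below 3. The upper and lower bounds meet at 3, so that is the treewidth.

Treewidth 3.
Bags: B1 = {0, 1, 2, 4}  B2 = {0, 1, 2, 3}
Tree: B1–B2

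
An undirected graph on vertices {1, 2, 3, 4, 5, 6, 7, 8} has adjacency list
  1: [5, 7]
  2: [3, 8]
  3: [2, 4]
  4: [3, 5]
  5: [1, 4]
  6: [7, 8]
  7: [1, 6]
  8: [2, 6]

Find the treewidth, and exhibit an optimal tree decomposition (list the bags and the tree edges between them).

Every bag has size at most 3, so the width is 3 − 1 = 2 and tw(G) ≤ 2. For the lower bound, G contains the cycle 3–4–5–1–7–6–8–2–3, so G is not a forest; only forests have treewidth ≤ 1, hence tw(G) ≥ 2. The upper and lower bounds meet at 2, so that is the treewidth.

Treewidth 2.
One such decomposition:
Bags: B1 = {3, 4, 5}  B2 = {1, 3, 5}  B3 = {1, 3, 7}  B4 = {3, 6, 7}  B5 = {3, 6, 8}  B6 = {2, 3, 8}
Tree: B1–B2, B2–B3, B3–B4, B4–B5, B5–B6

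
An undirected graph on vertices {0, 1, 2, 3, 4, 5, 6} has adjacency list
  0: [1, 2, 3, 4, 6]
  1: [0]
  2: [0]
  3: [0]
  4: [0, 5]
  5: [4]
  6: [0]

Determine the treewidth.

1

A width-1 tree decomposition is:
Bags: B1 = {0, 2}  B2 = {0, 1}  B3 = {0, 6}  B4 = {0, 3}  B5 = {0, 4}  B6 = {4, 5}
Tree: B1–B2, B1–B3, B2–B4, B4–B5, B5–B6
Each bag holds 2 vertices, so the decomposition has width 1, which upper-bounds the treewidth. Since G has at least one edge (e.g. 0–2), it is not an edgeless graph, so tw(G) ≥ 1. Combining the bounds, tw(G) = 1.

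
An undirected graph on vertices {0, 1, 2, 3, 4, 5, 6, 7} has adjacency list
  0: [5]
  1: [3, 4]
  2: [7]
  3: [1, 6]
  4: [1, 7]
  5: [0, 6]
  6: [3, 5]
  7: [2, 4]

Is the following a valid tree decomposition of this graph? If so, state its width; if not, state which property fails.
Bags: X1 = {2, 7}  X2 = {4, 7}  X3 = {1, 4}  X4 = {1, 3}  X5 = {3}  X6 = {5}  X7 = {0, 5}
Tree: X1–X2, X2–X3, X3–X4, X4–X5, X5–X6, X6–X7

A tree decomposition must satisfy three properties: every vertex lies in some bag; for every edge, both endpoints lie together in some bag; and for every vertex, the bags containing it form a connected subtree. Here vertex 6 appears in no bag, so the decomposition is invalid.

No — vertex 6 appears in no bag.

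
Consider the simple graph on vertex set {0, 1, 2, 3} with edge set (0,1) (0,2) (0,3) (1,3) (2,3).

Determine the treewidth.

2

A width-2 tree decomposition is:
Bags: B1 = {0, 1, 3}  B2 = {0, 2, 3}
Tree: B1–B2
Every bag has size at most 3, so the width is 3 − 1 = 2 and tw(G) ≤ 2. For the lower bound, the 3 vertices {0, 1, 3} are pairwise adjacent, and any tree decomposition puts a clique entirely inside one bag — forcing width ≥ 2. Combining the bounds, tw(G) = 2.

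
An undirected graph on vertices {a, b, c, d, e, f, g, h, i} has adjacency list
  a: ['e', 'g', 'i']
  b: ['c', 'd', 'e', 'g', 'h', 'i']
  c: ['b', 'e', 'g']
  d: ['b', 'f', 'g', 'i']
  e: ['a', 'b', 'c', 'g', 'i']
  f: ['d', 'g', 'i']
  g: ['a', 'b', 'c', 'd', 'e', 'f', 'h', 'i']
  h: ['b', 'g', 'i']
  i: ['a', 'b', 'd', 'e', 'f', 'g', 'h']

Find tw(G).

A width-3 tree decomposition is:
Bags: B1 = {b, d, g, i}  B2 = {d, f, g, i}  B3 = {b, g, h, i}  B4 = {b, e, g, i}  B5 = {b, c, e, g}  B6 = {a, e, g, i}
Tree: B1–B2, B1–B3, B3–B4, B4–B5, B4–B6
Each bag holds 4 vertices, so the decomposition has width 3, which upper-bounds the treewidth. For the lower bound, the 4 vertices {b, c, e, g} are pairwise adjacent, and any tree decomposition puts a clique entirely inside one bag — forcing width ≥ 3. Combining the bounds, tw(G) = 3.

3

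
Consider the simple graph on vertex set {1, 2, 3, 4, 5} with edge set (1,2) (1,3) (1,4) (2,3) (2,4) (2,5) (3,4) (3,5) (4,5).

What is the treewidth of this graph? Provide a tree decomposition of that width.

The largest bag has 4 vertices, giving width 3; this decomposition certifies tw(G) ≤ 3. On the other hand G contains the 4-clique {1, 2, 3, 4}. A clique must lie in a single bag of any decomposition, so no decomposition can have width below 3. Hence tw(G) = 3 exactly.

Treewidth 3.
Bags: B1 = {1, 2, 3, 4}  B2 = {2, 3, 4, 5}
Tree: B1–B2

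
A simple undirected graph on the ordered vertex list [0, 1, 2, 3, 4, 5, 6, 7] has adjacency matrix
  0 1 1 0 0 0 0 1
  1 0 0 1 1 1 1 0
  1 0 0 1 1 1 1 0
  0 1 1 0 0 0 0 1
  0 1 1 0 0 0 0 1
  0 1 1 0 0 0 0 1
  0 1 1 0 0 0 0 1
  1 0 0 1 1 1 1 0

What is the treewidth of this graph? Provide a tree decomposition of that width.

Treewidth 3.
Bags: B1 = {1, 2, 6, 7}  B2 = {1, 2, 3, 7}  B3 = {0, 1, 2, 7}  B4 = {1, 2, 5, 7}  B5 = {1, 2, 4, 7}
Tree: B1–B2, B2–B3, B3–B4, B4–B5

The largest bag has 4 vertices, giving width 3; this decomposition certifies tw(G) ≤ 3. For the lower bound: the 4 vertex sets {6,7}, {1,3}, {2}, {0} are disjoint, each induces a connected subgraph, and every pair is joined by at least one edge of G. Contracting each set to a single vertex therefore yields K_{4} as a minor, and since treewidth is minor-monotone, tw(G) ≥ tw(K_{4}) = 3. Hence tw(G) = 3 exactly.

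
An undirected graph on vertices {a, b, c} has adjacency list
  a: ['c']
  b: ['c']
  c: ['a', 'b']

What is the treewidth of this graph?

A width-1 tree decomposition is:
Bags: B1 = {a, c}  B2 = {b, c}
Tree: B1–B2
The largest bag has 2 vertices, giving width 1; this decomposition certifies tw(G) ≤ 1. Since G has at least one edge (e.g. c–a), it is not an edgeless graph, so tw(G) ≥ 1. Hence tw(G) = 1 exactly.

1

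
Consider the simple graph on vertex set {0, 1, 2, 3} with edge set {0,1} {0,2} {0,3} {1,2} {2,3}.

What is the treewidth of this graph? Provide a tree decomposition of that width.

The largest bag has 3 vertices, giving width 2; this decomposition certifies tw(G) ≤ 2. For the lower bound, the 3 vertices {0, 1, 2} are pairwise adjacent, and any tree decomposition puts a clique entirely inside one bag — forcing width ≥ 2. Therefore the treewidth is 2.

Treewidth 2.
One such decomposition:
Bags: B1 = {0, 2, 3}  B2 = {0, 1, 2}
Tree: B1–B2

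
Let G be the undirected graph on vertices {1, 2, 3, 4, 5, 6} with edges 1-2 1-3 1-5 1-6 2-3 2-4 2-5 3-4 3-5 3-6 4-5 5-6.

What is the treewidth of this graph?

A width-3 tree decomposition is:
Bags: B1 = {1, 2, 3, 5}  B2 = {1, 3, 5, 6}  B3 = {2, 3, 4, 5}
Tree: B1–B2, B1–B3
Each bag holds 4 vertices, so the decomposition has width 3, which upper-bounds the treewidth. Conversely, {1, 2, 3, 5} is a clique of size 4, and the vertices of any clique must share a bag in every tree decomposition; so some bag has ≥ 4 vertices and tw(G) ≥ 3. The upper and lower bounds meet at 3, so that is the treewidth.

3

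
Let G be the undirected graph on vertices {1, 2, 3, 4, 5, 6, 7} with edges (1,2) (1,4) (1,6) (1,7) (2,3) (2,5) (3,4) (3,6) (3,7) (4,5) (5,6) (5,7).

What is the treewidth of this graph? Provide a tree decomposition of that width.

The largest bag has 4 vertices, giving width 3; this decomposition certifies tw(G) ≤ 3. For the lower bound: the 4 vertex sets {1,4}, {5,6}, {3}, {2} are disjoint, each induces a connected subgraph, and every pair is joined by at least one edge of G. Contracting each set to a single vertex therefore yields K_{4} as a minor, and since treewidth is minor-monotone, tw(G) ≥ tw(K_{4}) = 3. Therefore the treewidth is 3.

Treewidth 3.
One such decomposition:
Bags: B1 = {1, 3, 4, 5}  B2 = {1, 3, 5, 6}  B3 = {1, 2, 3, 5}  B4 = {1, 3, 5, 7}
Tree: B1–B2, B2–B3, B3–B4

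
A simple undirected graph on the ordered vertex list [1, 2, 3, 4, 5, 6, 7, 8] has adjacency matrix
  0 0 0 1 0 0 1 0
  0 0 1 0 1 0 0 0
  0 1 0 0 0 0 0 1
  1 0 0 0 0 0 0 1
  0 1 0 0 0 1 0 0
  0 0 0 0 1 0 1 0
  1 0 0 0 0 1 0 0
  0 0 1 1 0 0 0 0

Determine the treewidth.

A width-2 tree decomposition is:
Bags: B1 = {3, 4, 8}  B2 = {2, 3, 4}  B3 = {2, 4, 5}  B4 = {4, 5, 6}  B5 = {4, 6, 7}  B6 = {1, 4, 7}
Tree: B1–B2, B2–B3, B3–B4, B4–B5, B5–B6
Every bag has size at most 3, so the width is 3 − 1 = 2 and tw(G) ≤ 2. For the lower bound, G contains the cycle 4–8–3–2–5–6–7–1–4, so G is not a forest; only forests have treewidth ≤ 1, hence tw(G) ≥ 2. Therefore the treewidth is 2.

2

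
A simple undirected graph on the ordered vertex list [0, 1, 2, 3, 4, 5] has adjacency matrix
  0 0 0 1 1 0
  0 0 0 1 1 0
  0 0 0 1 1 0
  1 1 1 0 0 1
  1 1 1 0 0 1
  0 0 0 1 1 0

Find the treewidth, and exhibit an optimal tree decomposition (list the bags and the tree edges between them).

Treewidth 2.
One optimal decomposition is:
Bags: B1 = {1, 3, 4}  B2 = {2, 3, 4}  B3 = {3, 4, 5}  B4 = {0, 3, 4}
Tree: B1–B2, B2–B3, B3–B4

Each bag holds 3 vertices, so the decomposition has width 2, which upper-bounds the treewidth. The edges 3–1–4–2–3 form a cycle, so G is not a tree and its treewidth is at least 2. Therefore the treewidth is 2.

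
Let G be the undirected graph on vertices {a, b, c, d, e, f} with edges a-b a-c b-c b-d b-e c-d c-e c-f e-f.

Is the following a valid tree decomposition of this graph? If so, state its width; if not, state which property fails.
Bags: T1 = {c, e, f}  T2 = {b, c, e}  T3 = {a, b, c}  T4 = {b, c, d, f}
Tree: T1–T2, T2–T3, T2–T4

A tree decomposition must satisfy three properties: every vertex lies in some bag; for every edge, both endpoints lie together in some bag; and for every vertex, the bags containing it form a connected subtree. Here bags containing vertex f are not connected in the tree, so the decomposition is invalid.

No — bags containing vertex f are not connected in the tree.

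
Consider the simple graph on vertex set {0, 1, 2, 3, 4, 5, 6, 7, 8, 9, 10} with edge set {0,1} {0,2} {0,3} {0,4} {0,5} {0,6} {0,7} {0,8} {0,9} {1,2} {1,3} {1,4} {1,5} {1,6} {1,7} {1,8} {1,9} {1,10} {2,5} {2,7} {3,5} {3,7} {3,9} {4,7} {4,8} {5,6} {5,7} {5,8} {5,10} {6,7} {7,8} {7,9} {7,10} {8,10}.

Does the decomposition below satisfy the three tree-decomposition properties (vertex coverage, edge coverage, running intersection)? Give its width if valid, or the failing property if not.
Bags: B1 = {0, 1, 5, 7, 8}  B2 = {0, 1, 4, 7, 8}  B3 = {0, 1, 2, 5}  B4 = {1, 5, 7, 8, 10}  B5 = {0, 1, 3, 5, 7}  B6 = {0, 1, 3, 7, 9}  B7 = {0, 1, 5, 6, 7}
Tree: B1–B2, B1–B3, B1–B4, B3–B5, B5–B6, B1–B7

A tree decomposition must satisfy three properties: every vertex lies in some bag; for every edge, both endpoints lie together in some bag; and for every vertex, the bags containing it form a connected subtree. Here edge (7,2) lies in no bag, so the decomposition is invalid.

No — edge (7,2) lies in no bag.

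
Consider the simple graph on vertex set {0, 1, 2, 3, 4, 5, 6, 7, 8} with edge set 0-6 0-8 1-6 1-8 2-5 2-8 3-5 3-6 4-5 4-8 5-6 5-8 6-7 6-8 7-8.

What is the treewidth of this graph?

A width-2 tree decomposition is:
Bags: B1 = {5, 6, 8}  B2 = {1, 6, 8}  B3 = {0, 6, 8}  B4 = {4, 5, 8}  B5 = {2, 5, 8}  B6 = {3, 5, 6}  B7 = {6, 7, 8}
Tree: B1–B2, B2–B3, B1–B4, B4–B5, B1–B6, B2–B7
Every bag has size at most 3, so the width is 3 − 1 = 2 and tw(G) ≤ 2. Conversely, {2, 5, 8} is a clique of size 3, and the vertices of any clique must share a bag in every tree decomposition; so some bag has ≥ 3 vertices and tw(G) ≥ 2. The upper and lower bounds meet at 2, so that is the treewidth.

2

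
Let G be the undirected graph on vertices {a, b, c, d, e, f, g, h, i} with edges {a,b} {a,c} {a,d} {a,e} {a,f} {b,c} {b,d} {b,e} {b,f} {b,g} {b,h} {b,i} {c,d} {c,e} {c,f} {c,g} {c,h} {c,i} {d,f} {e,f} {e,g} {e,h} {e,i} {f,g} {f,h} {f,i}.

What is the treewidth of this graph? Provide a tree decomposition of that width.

Every bag has size at most 5, so the width is 5 − 1 = 4 and tw(G) ≤ 4. Conversely, {a, b, c, d, f} is a clique of size 5, and the vertices of any clique must share a bag in every tree decomposition; so some bag has ≥ 5 vertices and tw(G) ≥ 4. Therefore the treewidth is 4.

Treewidth 4.
Bags: B1 = {a, b, c, e, f}  B2 = {b, c, e, f, i}  B3 = {b, c, e, f, g}  B4 = {a, b, c, d, f}  B5 = {b, c, e, f, h}
Tree: B1–B2, B1–B3, B1–B4, B2–B5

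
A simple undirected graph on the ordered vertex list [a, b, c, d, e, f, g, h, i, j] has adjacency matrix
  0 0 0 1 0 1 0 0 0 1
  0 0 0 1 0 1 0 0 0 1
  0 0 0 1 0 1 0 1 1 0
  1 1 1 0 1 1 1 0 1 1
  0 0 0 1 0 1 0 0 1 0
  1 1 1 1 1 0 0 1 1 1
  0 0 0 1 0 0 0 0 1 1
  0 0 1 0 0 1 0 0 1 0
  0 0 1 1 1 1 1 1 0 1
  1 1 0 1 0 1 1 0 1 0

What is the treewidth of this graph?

3

A width-3 tree decomposition is:
Bags: B1 = {c, d, f, i}  B2 = {d, f, i, j}  B3 = {d, g, i, j}  B4 = {d, e, f, i}  B5 = {b, d, f, j}  B6 = {a, d, f, j}  B7 = {c, f, h, i}
Tree: B1–B2, B2–B3, B2–B4, B2–B5, B2–B6, B1–B7
Every bag has size at most 4, so the width is 4 − 1 = 3 and tw(G) ≤ 3. On the other hand G contains the 4-clique {d, g, i, j}. A clique must lie in a single bag of any decomposition, so no decomposition can have width below 3. Therefore the treewidth is 3.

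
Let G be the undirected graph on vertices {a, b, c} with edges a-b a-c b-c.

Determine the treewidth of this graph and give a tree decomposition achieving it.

Treewidth 2.
One optimal decomposition is:
Bags: B1 = {a, b, c}
Tree: (single bag)

A single bag containing all 3 vertices is trivially a valid decomposition of width 2. For the lower bound, the 3 vertices {a, b, c} are pairwise adjacent, and any tree decomposition puts a clique entirely inside one bag — forcing width ≥ 2. Combining the bounds, tw(G) = 2.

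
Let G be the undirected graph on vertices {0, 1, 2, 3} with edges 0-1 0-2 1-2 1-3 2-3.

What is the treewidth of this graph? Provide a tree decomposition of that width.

Treewidth 2.
Bags: B1 = {1, 2, 3}  B2 = {0, 1, 2}
Tree: B1–B2

The largest bag has 3 vertices, giving width 2; this decomposition certifies tw(G) ≤ 2. For the lower bound, the 3 vertices {0, 1, 2} are pairwise adjacent, and any tree decomposition puts a clique entirely inside one bag — forcing width ≥ 2. Hence tw(G) = 2 exactly.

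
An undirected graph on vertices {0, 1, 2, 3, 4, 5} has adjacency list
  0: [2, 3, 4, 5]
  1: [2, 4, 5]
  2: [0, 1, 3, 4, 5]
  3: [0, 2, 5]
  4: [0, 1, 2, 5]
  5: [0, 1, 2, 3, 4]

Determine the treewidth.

3

A width-3 tree decomposition is:
Bags: B1 = {0, 2, 4, 5}  B2 = {1, 2, 4, 5}  B3 = {0, 2, 3, 5}
Tree: B1–B2, B1–B3
The largest bag has 4 vertices, giving width 3; this decomposition certifies tw(G) ≤ 3. For the lower bound, the 4 vertices {0, 2, 3, 5} are pairwise adjacent, and any tree decomposition puts a clique entirely inside one bag — forcing width ≥ 3. The upper and lower bounds meet at 3, so that is the treewidth.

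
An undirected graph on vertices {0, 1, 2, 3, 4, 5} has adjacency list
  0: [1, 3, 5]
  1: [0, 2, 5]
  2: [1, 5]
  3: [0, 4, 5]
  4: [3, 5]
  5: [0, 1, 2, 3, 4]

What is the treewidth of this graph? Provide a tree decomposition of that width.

The largest bag has 3 vertices, giving width 2; this decomposition certifies tw(G) ≤ 2. Conversely, {0, 1, 5} is a clique of size 3, and the vertices of any clique must share a bag in every tree decomposition; so some bag has ≥ 3 vertices and tw(G) ≥ 2. Therefore the treewidth is 2.

Treewidth 2.
Bags: B1 = {0, 1, 5}  B2 = {0, 3, 5}  B3 = {3, 4, 5}  B4 = {1, 2, 5}
Tree: B1–B2, B2–B3, B1–B4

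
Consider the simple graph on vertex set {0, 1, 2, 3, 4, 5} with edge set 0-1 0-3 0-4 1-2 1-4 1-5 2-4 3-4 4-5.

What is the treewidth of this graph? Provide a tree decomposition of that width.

Treewidth 2.
Bags: B1 = {1, 4, 5}  B2 = {1, 2, 4}  B3 = {0, 1, 4}  B4 = {0, 3, 4}
Tree: B1–B2, B2–B3, B3–B4

Each bag holds 3 vertices, so the decomposition has width 2, which upper-bounds the treewidth. On the other hand G contains the 3-clique {0, 1, 4}. A clique must lie in a single bag of any decomposition, so no decomposition can have width below 2. Hence tw(G) = 2 exactly.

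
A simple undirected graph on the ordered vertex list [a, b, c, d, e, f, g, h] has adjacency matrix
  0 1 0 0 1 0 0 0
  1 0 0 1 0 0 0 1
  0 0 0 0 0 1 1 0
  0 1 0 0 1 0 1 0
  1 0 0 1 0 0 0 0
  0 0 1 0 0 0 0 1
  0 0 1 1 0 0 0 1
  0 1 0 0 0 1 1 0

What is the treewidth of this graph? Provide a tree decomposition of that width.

Every bag has size at most 3, so the width is 3 − 1 = 2 and tw(G) ≤ 2. The edges c–f–h–g–c form a cycle, so G is not a tree and its treewidth is at least 2. The upper and lower bounds meet at 2, so that is the treewidth.

Treewidth 2.
One such decomposition:
Bags: B1 = {c, f, g}  B2 = {f, g, h}  B3 = {d, g, h}  B4 = {b, d, h}  B5 = {b, d, e}  B6 = {a, b, e}
Tree: B1–B2, B2–B3, B3–B4, B4–B5, B5–B6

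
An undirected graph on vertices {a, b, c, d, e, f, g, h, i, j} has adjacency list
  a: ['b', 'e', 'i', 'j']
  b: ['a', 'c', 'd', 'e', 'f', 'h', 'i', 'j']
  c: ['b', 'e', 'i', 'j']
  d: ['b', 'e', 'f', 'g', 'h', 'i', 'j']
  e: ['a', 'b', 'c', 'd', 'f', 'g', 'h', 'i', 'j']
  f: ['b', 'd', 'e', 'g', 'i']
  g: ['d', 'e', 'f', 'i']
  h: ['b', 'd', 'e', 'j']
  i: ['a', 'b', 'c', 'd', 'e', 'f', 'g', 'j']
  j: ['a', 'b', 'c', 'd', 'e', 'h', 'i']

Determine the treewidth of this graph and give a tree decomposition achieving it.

Treewidth 4.
One optimal decomposition is:
Bags: B1 = {b, d, e, f, i}  B2 = {b, d, e, i, j}  B3 = {b, c, e, i, j}  B4 = {a, b, e, i, j}  B5 = {b, d, e, h, j}  B6 = {d, e, f, g, i}
Tree: B1–B2, B2–B3, B3–B4, B2–B5, B1–B6

The largest bag has 5 vertices, giving width 4; this decomposition certifies tw(G) ≤ 4. For the lower bound, the 5 vertices {d, e, f, g, i} are pairwise adjacent, and any tree decomposition puts a clique entirely inside one bag — forcing width ≥ 4. The upper and lower bounds meet at 4, so that is the treewidth.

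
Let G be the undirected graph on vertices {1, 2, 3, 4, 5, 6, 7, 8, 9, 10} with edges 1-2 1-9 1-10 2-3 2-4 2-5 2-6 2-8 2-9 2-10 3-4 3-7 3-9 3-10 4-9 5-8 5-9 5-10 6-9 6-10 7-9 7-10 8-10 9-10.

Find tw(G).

3

A width-3 tree decomposition is:
Bags: B1 = {1, 2, 9, 10}  B2 = {2, 3, 9, 10}  B3 = {2, 5, 9, 10}  B4 = {3, 7, 9, 10}  B5 = {2, 6, 9, 10}  B6 = {2, 3, 4, 9}  B7 = {2, 5, 8, 10}
Tree: B1–B2, B1–B3, B2–B4, B3–B5, B2–B6, B3–B7
Each bag holds 4 vertices, so the decomposition has width 3, which upper-bounds the treewidth. On the other hand G contains the 4-clique {2, 5, 8, 10}. A clique must lie in a single bag of any decomposition, so no decomposition can have width below 3. Combining the bounds, tw(G) = 3.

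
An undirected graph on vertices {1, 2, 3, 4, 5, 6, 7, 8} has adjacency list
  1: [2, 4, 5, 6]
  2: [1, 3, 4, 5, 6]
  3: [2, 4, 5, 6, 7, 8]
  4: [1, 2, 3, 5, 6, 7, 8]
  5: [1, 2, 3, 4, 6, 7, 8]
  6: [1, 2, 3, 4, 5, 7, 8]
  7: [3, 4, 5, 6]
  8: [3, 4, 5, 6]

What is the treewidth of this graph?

4

A width-4 tree decomposition is:
Bags: B1 = {2, 3, 4, 5, 6}  B2 = {3, 4, 5, 6, 8}  B3 = {1, 2, 4, 5, 6}  B4 = {3, 4, 5, 6, 7}
Tree: B1–B2, B1–B3, B2–B4
Each bag holds 5 vertices, so the decomposition has width 4, which upper-bounds the treewidth. On the other hand G contains the 5-clique {1, 2, 4, 5, 6}. A clique must lie in a single bag of any decomposition, so no decomposition can have width below 4. Combining the bounds, tw(G) = 4.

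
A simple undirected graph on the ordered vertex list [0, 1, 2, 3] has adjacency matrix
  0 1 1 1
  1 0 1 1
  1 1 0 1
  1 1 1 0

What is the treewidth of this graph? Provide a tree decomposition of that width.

A single bag containing all 4 vertices is trivially a valid decomposition of width 3. Conversely, {0, 1, 2, 3} is a clique of size 4, and the vertices of any clique must share a bag in every tree decomposition; so some bag has ≥ 4 vertices and tw(G) ≥ 3. The upper and lower bounds meet at 3, so that is the treewidth.

Treewidth 3.
Bags: B1 = {0, 1, 2, 3}
Tree: (single bag)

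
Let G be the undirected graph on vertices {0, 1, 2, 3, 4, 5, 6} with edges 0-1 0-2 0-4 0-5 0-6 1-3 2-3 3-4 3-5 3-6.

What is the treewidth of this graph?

2

A width-2 tree decomposition is:
Bags: B1 = {0, 1, 3}  B2 = {0, 3, 5}  B3 = {0, 2, 3}  B4 = {0, 3, 6}  B5 = {0, 3, 4}
Tree: B1–B2, B2–B3, B3–B4, B4–B5
Every bag has size at most 3, so the width is 3 − 1 = 2 and tw(G) ≤ 2. The edges 0–1–3–5–0 form a cycle, so G is not a tree and its treewidth is at least 2. Hence tw(G) = 2 exactly.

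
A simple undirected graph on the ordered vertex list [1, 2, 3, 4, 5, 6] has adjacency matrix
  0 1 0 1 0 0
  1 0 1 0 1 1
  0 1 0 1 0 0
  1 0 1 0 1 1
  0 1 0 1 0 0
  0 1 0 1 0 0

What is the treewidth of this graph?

A width-2 tree decomposition is:
Bags: B1 = {2, 4, 6}  B2 = {1, 2, 4}  B3 = {2, 4, 5}  B4 = {2, 3, 4}
Tree: B1–B2, B2–B3, B3–B4
Each bag holds 3 vertices, so the decomposition has width 2, which upper-bounds the treewidth. For the lower bound, G contains the cycle 6–4–1–2–6, so G is not a forest; only forests have treewidth ≤ 1, hence tw(G) ≥ 2. Therefore the treewidth is 2.

2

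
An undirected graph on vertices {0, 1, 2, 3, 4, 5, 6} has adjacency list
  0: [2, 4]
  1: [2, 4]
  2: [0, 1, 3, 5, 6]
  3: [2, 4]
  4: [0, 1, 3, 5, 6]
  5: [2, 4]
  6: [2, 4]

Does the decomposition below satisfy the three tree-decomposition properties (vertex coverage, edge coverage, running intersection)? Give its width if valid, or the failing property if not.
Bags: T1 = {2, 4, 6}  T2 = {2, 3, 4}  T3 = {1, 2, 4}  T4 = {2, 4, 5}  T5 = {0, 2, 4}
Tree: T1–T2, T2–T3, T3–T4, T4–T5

Yes; width 2.

Vertex coverage: the bags together contain {0, 1, 2, 3, 4, 5, 6}, the full vertex set. Edge coverage: each edge of G has both endpoints in at least one bag. Running intersection: for every vertex, the bags containing it form a connected subtree. All three properties hold, so this is a valid tree decomposition of width max|bag| − 1 = 2, and hence tw(G) ≤ 2.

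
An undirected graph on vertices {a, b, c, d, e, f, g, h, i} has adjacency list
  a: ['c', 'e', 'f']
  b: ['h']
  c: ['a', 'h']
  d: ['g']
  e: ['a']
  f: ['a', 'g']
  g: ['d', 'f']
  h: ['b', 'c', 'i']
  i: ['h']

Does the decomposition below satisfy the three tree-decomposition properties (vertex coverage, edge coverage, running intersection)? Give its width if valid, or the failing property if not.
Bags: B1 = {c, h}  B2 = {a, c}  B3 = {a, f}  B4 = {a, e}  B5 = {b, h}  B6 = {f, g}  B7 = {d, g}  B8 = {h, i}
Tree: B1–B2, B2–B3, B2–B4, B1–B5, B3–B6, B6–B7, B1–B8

Yes; width 1.

Vertex coverage: the bags together contain {a, b, c, d, e, f, g, h, i}, the full vertex set. Edge coverage: each edge of G has both endpoints in at least one bag. Running intersection: for every vertex, the bags containing it form a connected subtree. All three properties hold, so this is a valid tree decomposition of width max|bag| − 1 = 1, and hence tw(G) ≤ 1.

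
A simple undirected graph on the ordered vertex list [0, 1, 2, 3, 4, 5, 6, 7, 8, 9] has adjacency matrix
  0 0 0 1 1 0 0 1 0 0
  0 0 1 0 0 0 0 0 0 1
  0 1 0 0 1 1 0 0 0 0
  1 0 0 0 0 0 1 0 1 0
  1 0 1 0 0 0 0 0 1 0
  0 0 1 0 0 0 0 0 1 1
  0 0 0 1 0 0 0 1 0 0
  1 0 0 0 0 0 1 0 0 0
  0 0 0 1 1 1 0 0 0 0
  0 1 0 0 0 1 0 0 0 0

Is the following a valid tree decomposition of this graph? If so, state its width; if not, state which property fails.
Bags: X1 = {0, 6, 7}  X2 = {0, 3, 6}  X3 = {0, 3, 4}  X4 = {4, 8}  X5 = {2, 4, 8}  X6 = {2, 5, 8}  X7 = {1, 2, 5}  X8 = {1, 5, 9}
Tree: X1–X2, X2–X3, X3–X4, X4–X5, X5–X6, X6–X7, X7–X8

A tree decomposition must satisfy three properties: every vertex lies in some bag; for every edge, both endpoints lie together in some bag; and for every vertex, the bags containing it form a connected subtree. Here edge (3,8) lies in no bag, so the decomposition is invalid.

No — edge (3,8) lies in no bag.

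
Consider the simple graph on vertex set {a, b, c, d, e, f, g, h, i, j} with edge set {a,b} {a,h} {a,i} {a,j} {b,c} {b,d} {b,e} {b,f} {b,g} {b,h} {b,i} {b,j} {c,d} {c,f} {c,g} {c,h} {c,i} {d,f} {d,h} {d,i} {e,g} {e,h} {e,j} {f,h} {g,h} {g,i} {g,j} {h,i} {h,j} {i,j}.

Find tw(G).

A width-4 tree decomposition is:
Bags: B1 = {b, g, h, i, j}  B2 = {b, c, g, h, i}  B3 = {b, e, g, h, j}  B4 = {b, c, d, h, i}  B5 = {a, b, h, i, j}  B6 = {b, c, d, f, h}
Tree: B1–B2, B1–B3, B2–B4, B1–B5, B4–B6
The largest bag has 5 vertices, giving width 4; this decomposition certifies tw(G) ≤ 4. For the lower bound, the 5 vertices {b, e, g, h, j} are pairwise adjacent, and any tree decomposition puts a clique entirely inside one bag — forcing width ≥ 4. Hence tw(G) = 4 exactly.

4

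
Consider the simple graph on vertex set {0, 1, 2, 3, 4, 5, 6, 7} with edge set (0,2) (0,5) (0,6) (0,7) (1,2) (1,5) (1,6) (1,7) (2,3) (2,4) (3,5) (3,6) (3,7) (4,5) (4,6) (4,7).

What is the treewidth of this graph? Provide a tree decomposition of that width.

Treewidth 4.
One such decomposition:
Bags: B1 = {2, 4, 5, 6, 7}  B2 = {2, 3, 5, 6, 7}  B3 = {1, 2, 5, 6, 7}  B4 = {0, 2, 5, 6, 7}
Tree: B1–B2, B2–B3, B3–B4

Each bag holds 5 vertices, so the decomposition has width 4, which upper-bounds the treewidth. For the lower bound: the 5 vertex sets {4,7}, {3,6}, {1,2}, {5}, {0} are disjoint, each induces a connected subgraph, and every pair is joined by at least one edge of G. Contracting each set to a single vertex therefore yields K_{5} as a minor, and since treewidth is minor-monotone, tw(G) ≥ tw(K_{5}) = 4. The upper and lower bounds meet at 4, so that is the treewidth.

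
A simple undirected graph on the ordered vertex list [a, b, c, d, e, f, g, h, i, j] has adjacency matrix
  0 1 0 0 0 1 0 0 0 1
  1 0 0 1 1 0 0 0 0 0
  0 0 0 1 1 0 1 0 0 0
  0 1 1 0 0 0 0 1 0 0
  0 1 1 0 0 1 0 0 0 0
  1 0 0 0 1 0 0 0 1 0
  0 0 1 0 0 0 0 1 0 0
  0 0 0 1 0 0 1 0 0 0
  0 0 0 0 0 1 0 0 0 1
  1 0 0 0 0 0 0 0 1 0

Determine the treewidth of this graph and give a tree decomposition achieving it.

Treewidth 2.
Bags: B1 = {a, i, j}  B2 = {a, f, i}  B3 = {a, b, f}  B4 = {b, e, f}  B5 = {b, d, e}  B6 = {c, d, e}  B7 = {c, d, h}  B8 = {c, g, h}
Tree: B1–B2, B2–B3, B3–B4, B4–B5, B5–B6, B6–B7, B7–B8

Each bag holds 3 vertices, so the decomposition has width 2, which upper-bounds the treewidth. The edges j–i–f–a–j form a cycle, so G is not a tree and its treewidth is at least 2. Hence tw(G) = 2 exactly.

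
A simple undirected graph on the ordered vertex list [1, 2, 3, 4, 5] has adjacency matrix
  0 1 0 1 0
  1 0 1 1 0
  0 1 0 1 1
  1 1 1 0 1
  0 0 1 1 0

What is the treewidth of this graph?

2

A width-2 tree decomposition is:
Bags: B1 = {3, 4, 5}  B2 = {2, 3, 4}  B3 = {1, 2, 4}
Tree: B1–B2, B2–B3
Every bag has size at most 3, so the width is 3 − 1 = 2 and tw(G) ≤ 2. On the other hand G contains the 3-clique {1, 2, 4}. A clique must lie in a single bag of any decomposition, so no decomposition can have width below 2. Hence tw(G) = 2 exactly.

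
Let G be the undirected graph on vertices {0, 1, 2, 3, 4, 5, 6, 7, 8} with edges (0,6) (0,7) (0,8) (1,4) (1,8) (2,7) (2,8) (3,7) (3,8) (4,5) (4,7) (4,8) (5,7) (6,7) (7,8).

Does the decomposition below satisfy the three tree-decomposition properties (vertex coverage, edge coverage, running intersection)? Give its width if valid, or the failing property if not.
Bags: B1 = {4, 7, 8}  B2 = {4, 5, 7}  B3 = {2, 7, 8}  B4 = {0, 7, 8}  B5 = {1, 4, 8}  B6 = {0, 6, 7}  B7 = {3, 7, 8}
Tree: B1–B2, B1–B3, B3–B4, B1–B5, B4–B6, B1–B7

Every vertex of G appears in some bag (union = {0, 1, 2, 3, 4, 5, 6, 7, 8}); every edge is covered by a bag; and for each vertex v the set of bags containing v is connected in the bag tree. The decomposition is therefore valid. The largest bag has 3 vertices, so the width is 2.

Yes; width 2.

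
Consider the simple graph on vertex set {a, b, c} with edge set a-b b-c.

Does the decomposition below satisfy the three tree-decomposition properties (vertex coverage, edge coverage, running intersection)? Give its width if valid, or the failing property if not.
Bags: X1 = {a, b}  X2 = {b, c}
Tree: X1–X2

Vertex coverage: the bags together contain {a, b, c}, the full vertex set. Edge coverage: each edge of G has both endpoints in at least one bag. Running intersection: for every vertex, the bags containing it form a connected subtree. All three properties hold, so this is a valid tree decomposition of width max|bag| − 1 = 1, and hence tw(G) ≤ 1.

Yes; width 1.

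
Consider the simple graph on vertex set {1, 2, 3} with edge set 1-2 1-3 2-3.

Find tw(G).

2

A width-2 tree decomposition is:
Bags: B1 = {1, 2, 3}
Tree: (single bag)
A single bag containing all 3 vertices is trivially a valid decomposition of width 2. For the lower bound, the 3 vertices {1, 2, 3} are pairwise adjacent, and any tree decomposition puts a clique entirely inside one bag — forcing width ≥ 2. The upper and lower bounds meet at 2, so that is the treewidth.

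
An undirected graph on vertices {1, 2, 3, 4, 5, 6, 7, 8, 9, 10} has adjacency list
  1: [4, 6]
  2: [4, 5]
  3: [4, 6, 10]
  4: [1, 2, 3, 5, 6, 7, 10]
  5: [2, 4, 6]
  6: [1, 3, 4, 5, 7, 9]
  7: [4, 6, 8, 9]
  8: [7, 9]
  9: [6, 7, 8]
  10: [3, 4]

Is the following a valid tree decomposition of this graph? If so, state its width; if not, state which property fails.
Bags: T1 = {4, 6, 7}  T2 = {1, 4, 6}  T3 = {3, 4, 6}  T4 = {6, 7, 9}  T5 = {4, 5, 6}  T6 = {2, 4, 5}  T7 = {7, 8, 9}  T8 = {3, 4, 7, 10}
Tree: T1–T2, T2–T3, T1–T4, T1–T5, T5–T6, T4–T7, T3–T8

No — bags containing vertex 7 are not connected in the tree.

A tree decomposition must satisfy three properties: every vertex lies in some bag; for every edge, both endpoints lie together in some bag; and for every vertex, the bags containing it form a connected subtree. Here bags containing vertex 7 are not connected in the tree, so the decomposition is invalid.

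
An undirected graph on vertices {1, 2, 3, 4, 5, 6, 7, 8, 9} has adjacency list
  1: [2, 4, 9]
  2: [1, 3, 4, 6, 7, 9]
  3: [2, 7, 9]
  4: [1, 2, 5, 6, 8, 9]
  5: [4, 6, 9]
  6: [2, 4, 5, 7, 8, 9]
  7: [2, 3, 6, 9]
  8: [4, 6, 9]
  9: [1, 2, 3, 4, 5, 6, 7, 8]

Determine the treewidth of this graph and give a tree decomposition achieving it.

The largest bag has 4 vertices, giving width 3; this decomposition certifies tw(G) ≤ 3. For the lower bound, the 4 vertices {4, 6, 8, 9} are pairwise adjacent, and any tree decomposition puts a clique entirely inside one bag — forcing width ≥ 3. Hence tw(G) = 3 exactly.

Treewidth 3.
One such decomposition:
Bags: B1 = {2, 4, 6, 9}  B2 = {2, 6, 7, 9}  B3 = {2, 3, 7, 9}  B4 = {1, 2, 4, 9}  B5 = {4, 6, 8, 9}  B6 = {4, 5, 6, 9}
Tree: B1–B2, B2–B3, B1–B4, B1–B5, B5–B6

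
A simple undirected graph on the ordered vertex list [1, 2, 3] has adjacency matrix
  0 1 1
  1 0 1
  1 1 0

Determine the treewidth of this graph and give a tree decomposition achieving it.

Treewidth 2.
One such decomposition:
Bags: B1 = {1, 2, 3}
Tree: (single bag)

A single bag containing all 3 vertices is trivially a valid decomposition of width 2. On the other hand G contains the 3-clique {1, 2, 3}. A clique must lie in a single bag of any decomposition, so no decomposition can have width below 2. Therefore the treewidth is 2.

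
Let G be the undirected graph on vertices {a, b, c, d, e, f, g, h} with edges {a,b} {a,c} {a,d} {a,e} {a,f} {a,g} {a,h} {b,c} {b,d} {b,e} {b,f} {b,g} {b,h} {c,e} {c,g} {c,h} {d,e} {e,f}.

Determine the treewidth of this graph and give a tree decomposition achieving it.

Each bag holds 4 vertices, so the decomposition has width 3, which upper-bounds the treewidth. Conversely, {a, b, d, e} is a clique of size 4, and the vertices of any clique must share a bag in every tree decomposition; so some bag has ≥ 4 vertices and tw(G) ≥ 3. Hence tw(G) = 3 exactly.

Treewidth 3.
One optimal decomposition is:
Bags: B1 = {a, b, d, e}  B2 = {a, b, c, e}  B3 = {a, b, c, h}  B4 = {a, b, e, f}  B5 = {a, b, c, g}
Tree: B1–B2, B2–B3, B1–B4, B2–B5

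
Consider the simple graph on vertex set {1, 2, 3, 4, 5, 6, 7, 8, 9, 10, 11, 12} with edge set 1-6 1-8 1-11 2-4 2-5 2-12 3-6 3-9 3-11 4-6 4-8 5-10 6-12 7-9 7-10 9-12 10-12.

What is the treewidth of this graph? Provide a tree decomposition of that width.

Treewidth 3.
One such decomposition:
Bags: B1 = {1, 4, 8, 11}  B2 = {1, 4, 6, 11}  B3 = {3, 4, 6, 11}  B4 = {2, 3, 4, 6}  B5 = {2, 3, 6, 12}  B6 = {2, 3, 9, 12}  B7 = {2, 5, 9, 12}  B8 = {5, 9, 10, 12}  B9 = {5, 7, 9, 10}
Tree: B1–B2, B2–B3, B3–B4, B4–B5, B5–B6, B6–B7, B7–B8, B8–B9

Each bag holds 4 vertices, so the decomposition has width 3, which upper-bounds the treewidth. For the lower bound: the 4 vertex sets {1,8,11}, {4}, {6}, {2,3,9,12} are disjoint, each induces a connected subgraph, and every pair is joined by at least one edge of G. Contracting each set to a single vertex therefore yields K_{4} as a minor, and since treewidth is minor-monotone, tw(G) ≥ tw(K_{4}) = 3. Combining the bounds, tw(G) = 3.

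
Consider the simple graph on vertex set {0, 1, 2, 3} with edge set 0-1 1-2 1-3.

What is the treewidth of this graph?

A width-1 tree decomposition is:
Bags: B1 = {1, 3}  B2 = {1, 2}  B3 = {0, 1}
Tree: B1–B2, B1–B3
The largest bag has 2 vertices, giving width 1; this decomposition certifies tw(G) ≤ 1. Since G has at least one edge (e.g. 3–1), it is not an edgeless graph, so tw(G) ≥ 1. Therefore the treewidth is 1.

1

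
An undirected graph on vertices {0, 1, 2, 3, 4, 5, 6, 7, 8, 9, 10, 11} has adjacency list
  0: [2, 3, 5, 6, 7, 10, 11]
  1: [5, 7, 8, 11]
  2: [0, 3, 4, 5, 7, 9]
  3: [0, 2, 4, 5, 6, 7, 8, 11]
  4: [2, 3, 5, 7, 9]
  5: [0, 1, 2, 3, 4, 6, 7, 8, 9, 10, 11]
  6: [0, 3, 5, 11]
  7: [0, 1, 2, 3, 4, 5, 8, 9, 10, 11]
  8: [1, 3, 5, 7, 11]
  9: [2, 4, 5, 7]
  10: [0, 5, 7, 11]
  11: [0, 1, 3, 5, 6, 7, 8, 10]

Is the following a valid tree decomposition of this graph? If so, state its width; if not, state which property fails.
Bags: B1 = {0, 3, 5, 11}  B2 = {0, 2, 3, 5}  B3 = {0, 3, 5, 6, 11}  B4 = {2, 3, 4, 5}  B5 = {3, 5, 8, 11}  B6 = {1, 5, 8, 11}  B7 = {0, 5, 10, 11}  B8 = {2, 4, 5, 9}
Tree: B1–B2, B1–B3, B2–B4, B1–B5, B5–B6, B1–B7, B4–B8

A tree decomposition must satisfy three properties: every vertex lies in some bag; for every edge, both endpoints lie together in some bag; and for every vertex, the bags containing it form a connected subtree. Here vertex 7 appears in no bag, so the decomposition is invalid.

No — vertex 7 appears in no bag.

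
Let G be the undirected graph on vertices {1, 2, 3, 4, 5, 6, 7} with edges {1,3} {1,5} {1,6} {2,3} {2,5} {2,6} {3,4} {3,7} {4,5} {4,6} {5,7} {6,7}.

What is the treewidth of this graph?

A width-3 tree decomposition is:
Bags: B1 = {3, 5, 6, 7}  B2 = {2, 3, 5, 6}  B3 = {3, 4, 5, 6}  B4 = {1, 3, 5, 6}
Tree: B1–B2, B2–B3, B3–B4
Each bag holds 4 vertices, so the decomposition has width 3, which upper-bounds the treewidth. For the lower bound: the 4 vertex sets {5,7}, {2,3}, {6}, {4} are disjoint, each induces a connected subgraph, and every pair is joined by at least one edge of G. Contracting each set to a single vertex therefore yields K_{4} as a minor, and since treewidth is minor-monotone, tw(G) ≥ tw(K_{4}) = 3. Hence tw(G) = 3 exactly.

3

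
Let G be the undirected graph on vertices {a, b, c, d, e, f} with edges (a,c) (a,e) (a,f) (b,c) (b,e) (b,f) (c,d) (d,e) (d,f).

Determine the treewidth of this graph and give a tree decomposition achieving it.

Treewidth 3.
One optimal decomposition is:
Bags: B1 = {a, c, e, f}  B2 = {b, c, e, f}  B3 = {c, d, e, f}
Tree: B1–B2, B2–B3

Each bag holds 4 vertices, so the decomposition has width 3, which upper-bounds the treewidth. For the lower bound: the 4 vertex sets {a,f}, {b,c}, {e}, {d} are disjoint, each induces a connected subgraph, and every pair is joined by at least one edge of G. Contracting each set to a single vertex therefore yields K_{4} as a minor, and since treewidth is minor-monotone, tw(G) ≥ tw(K_{4}) = 3. Hence tw(G) = 3 exactly.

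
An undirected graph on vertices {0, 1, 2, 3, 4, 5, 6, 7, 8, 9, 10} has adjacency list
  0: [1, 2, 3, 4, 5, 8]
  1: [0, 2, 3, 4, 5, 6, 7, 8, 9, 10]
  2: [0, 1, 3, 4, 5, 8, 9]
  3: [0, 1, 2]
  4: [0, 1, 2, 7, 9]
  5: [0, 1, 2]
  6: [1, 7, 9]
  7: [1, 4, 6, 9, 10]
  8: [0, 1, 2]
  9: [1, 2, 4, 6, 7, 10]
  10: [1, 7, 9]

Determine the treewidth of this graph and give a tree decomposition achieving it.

Each bag holds 4 vertices, so the decomposition has width 3, which upper-bounds the treewidth. For the lower bound, the 4 vertices {0, 1, 2, 8} are pairwise adjacent, and any tree decomposition puts a clique entirely inside one bag — forcing width ≥ 3. Therefore the treewidth is 3.

Treewidth 3.
One optimal decomposition is:
Bags: B1 = {0, 1, 2, 5}  B2 = {0, 1, 2, 8}  B3 = {0, 1, 2, 3}  B4 = {0, 1, 2, 4}  B5 = {1, 2, 4, 9}  B6 = {1, 4, 7, 9}  B7 = {1, 7, 9, 10}  B8 = {1, 6, 7, 9}
Tree: B1–B2, B2–B3, B2–B4, B4–B5, B5–B6, B6–B7, B7–B8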